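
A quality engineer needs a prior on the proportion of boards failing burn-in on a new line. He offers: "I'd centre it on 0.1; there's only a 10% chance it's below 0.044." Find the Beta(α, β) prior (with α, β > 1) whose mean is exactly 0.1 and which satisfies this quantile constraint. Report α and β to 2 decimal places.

α ≈ 3.75, β ≈ 33.77

With mean 0.1 fixed, write α = 0.1s, β = 0.9s where s = α+β.
Need P(θ < 0.044) = 0.1 under Beta(0.1s, 0.9s). Normal approximation: (q−m)/√(m(1−m)/s) ≈ z_{0.1} = -1.28, so s ≈ 0.1·0.9·(-1.28)²/(0.044−0.1)² = 47.1.
At s = 47.1: P(θ<0.044) ≈ 0.070. Adjusting to match 0.1 gives s ≈ 37.52.
So α = 0.1·37.52 ≈ 3.75, β = 0.9·37.52 ≈ 33.77.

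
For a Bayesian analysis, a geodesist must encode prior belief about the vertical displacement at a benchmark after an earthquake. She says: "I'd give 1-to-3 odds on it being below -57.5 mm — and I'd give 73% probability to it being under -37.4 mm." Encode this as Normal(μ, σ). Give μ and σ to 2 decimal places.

For Normal(μ,σ), the p-quantile is μ + z_p·σ. Here z_{0.25} = -0.6745, z_{0.73} = 0.6128.
So -57.5 = μ − 0.6745σ and -37.4 = μ + 0.6128σ.
Subtracting: σ = (-37.4 − -57.5)/(0.6128 − (-0.6745)) = 15.61.
Then μ = -57.5 − (-0.6745)·15.61 = -46.97.

μ = -46.97, σ = 15.61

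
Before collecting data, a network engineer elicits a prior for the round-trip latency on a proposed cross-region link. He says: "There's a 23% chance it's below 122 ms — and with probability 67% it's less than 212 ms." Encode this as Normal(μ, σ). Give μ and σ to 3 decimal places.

The p-quantile of Normal(μ,σ) is μ + z_p·σ, with z_{0.23} = -0.7388 and z_{0.67} = 0.4399.
Eliminate σ: μ = (z₂·x₁ − z₁·x₂)/(z₂ − z₁) = (0.4399·122 − (-0.7388)·212)/1.179 = 178.412.
Then σ = (x₂ − x₁)/(z₂ − z₁) = (212 − 122)/1.179 = 76.351.

μ = 178.412, σ = 76.351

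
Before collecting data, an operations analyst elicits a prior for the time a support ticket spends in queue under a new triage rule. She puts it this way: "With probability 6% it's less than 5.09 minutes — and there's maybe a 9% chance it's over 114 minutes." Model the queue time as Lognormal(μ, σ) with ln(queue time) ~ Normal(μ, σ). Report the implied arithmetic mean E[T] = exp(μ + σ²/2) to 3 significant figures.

E[T] ≈ 48.1 minutes

If T ~ Lognormal(μ,σ) then ln T ~ Normal(μ,σ), so the p-quantile of ln T is μ + z_p·σ.
ln(5.09) = 1.627 and ln(114) = 4.736; z_{0.06} = -1.555, z_{0.91} = 1.341.
σ = (4.736 − 1.627)/(1.341 − (-1.555)) = 1.074.
μ = 1.627 − (-1.555)·1.074 = 3.297.
E[T] = exp(μ + σ²/2) = exp(3.297 + 0.5764) = 48.1 minutes.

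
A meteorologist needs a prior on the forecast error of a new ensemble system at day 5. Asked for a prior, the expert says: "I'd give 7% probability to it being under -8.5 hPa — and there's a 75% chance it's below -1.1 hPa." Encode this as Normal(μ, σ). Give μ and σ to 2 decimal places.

The p-quantile of Normal(μ,σ) is μ + z_p·σ, with z_{0.07} = -1.476 and z_{0.75} = 0.6745.
Eliminate σ: μ = (z₂·x₁ − z₁·x₂)/(z₂ − z₁) = (0.6745·-8.5 − (-1.476)·-1.1)/2.15 = -3.42.
Then σ = (x₂ − x₁)/(z₂ − z₁) = (-1.1 − -8.5)/2.15 = 3.44.

μ = -3.42, σ = 3.44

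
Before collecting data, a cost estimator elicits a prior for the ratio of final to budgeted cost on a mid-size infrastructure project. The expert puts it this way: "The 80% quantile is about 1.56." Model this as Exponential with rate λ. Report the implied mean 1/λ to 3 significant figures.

mean ≈ 0.969

P(T < 1.56) = 1 − e^(−λ·1.56) = 0.8, so λ = −ln(1−0.8)/1.56 = −ln(0.2)/1.56 = 1.03.
Mean = 1/λ = 0.969.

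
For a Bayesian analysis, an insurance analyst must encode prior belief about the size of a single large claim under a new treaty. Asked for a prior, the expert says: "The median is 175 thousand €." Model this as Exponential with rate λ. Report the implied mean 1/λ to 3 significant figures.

Exponential median = ln 2 / λ, so λ = ln 2 / 175.0 = 0.00396.
Mean = 1/λ = 252 thousand €.

mean ≈ 252 thousand €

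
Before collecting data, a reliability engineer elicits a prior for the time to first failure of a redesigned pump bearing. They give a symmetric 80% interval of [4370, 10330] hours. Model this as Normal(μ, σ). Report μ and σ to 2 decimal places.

μ = 7350.00, σ = 2325.31

A symmetric 80% interval runs μ ± z·σ with z = 1.282.
Half-width = 2980, so σ = 2980/1.282 = 2325.31.
μ is the interval midpoint, 7350.00.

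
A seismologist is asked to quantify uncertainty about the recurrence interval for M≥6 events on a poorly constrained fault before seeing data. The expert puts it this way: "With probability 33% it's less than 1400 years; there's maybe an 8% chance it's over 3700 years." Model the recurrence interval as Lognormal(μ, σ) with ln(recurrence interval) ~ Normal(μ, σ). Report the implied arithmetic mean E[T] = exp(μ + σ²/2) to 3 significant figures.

If T ~ Lognormal(μ,σ) then ln T ~ Normal(μ,σ), so the p-quantile of ln T is μ + z_p·σ.
ln(1400) = 7.244 and ln(3700) = 8.216; z_{0.33} = -0.4399, z_{0.92} = 1.405.
σ = (8.216 − 7.244)/(1.405 − (-0.4399)) = 0.527.
μ = 7.244 − (-0.4399)·0.527 = 7.476.
E[T] = exp(μ + σ²/2) = exp(7.476 + 0.1387) = 2030 years.

E[T] ≈ 2030 years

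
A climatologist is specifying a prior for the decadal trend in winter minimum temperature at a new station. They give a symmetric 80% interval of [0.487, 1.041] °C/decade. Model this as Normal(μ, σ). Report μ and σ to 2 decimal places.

A symmetric 80% interval runs μ ± z·σ with z = 1.282.
Half-width = 0.277, so σ = 0.277/1.282 = 0.22.
μ is the interval midpoint, 0.76.

μ = 0.76, σ = 0.22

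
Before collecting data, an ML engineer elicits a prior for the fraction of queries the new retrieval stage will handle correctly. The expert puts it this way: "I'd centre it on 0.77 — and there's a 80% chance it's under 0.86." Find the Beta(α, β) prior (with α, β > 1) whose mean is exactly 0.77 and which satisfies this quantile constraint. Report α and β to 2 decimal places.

With mean 0.77 fixed, write α = 0.77s, β = 0.23s where s = α+β.
Need P(θ < 0.86) = 0.8 under Beta(0.77s, 0.23s). Normal approximation: (q−m)/√(m(1−m)/s) ≈ z_{0.8} = 0.842, so s ≈ 0.77·0.23·(0.842)²/(0.86−0.77)² = 15.5.
At s = 15.5: P(θ<0.86) ≈ 0.794. Adjusting to match 0.8 gives s ≈ 16.07.
So α = 0.77·16.07 ≈ 12.37, β = 0.23·16.07 ≈ 3.70.

α ≈ 12.37, β ≈ 3.70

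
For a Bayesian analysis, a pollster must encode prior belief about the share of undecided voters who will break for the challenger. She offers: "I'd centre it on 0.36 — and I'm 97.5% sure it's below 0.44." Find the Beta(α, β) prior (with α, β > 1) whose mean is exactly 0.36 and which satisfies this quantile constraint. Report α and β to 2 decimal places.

With mean 0.36 fixed, write α = 0.36s, β = 0.64s where s = α+β.
Need P(θ < 0.44) = 0.975 under Beta(0.36s, 0.64s). Normal approximation: (q−m)/√(m(1−m)/s) ≈ z_{0.975} = 1.96, so s ≈ 0.36·0.64·(1.96)²/(0.44−0.36)² = 138.3.
At s = 138.3: P(θ<0.44) ≈ 0.973. Adjusting to match 0.975 gives s ≈ 143.42.
So α = 0.36·143.42 ≈ 51.63, β = 0.64·143.42 ≈ 91.79.

α ≈ 51.63, β ≈ 91.79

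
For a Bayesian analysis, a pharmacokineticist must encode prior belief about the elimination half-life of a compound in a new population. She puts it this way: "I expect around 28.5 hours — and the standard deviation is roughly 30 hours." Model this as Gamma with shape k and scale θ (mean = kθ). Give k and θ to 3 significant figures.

For Gamma(k, scale θ): mean = kθ, variance = kθ², so CV = 1/√k.
CV = SD/mean = 30/28.5 = 1.053, hence k = 1/CV² = 0.902.
Then θ = mean/k = 28.5/0.902 = 31.6.

k ≈ 0.902, θ ≈ 31.6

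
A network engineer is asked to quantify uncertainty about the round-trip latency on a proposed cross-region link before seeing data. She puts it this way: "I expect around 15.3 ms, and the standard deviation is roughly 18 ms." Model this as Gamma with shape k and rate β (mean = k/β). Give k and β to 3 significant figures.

k ≈ 0.723, β ≈ 0.0472

For Gamma(k, rate β): mean = k/β, variance = k/β², so CV = 1/√k.
CV = SD/mean = 18/15.3 = 1.176, hence k = 1/CV² = 0.723.
Then β = k/mean = 0.723/15.3 = 0.0472.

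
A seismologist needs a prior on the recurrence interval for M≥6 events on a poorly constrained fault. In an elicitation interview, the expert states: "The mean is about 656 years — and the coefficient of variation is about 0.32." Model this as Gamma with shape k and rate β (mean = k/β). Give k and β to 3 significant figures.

For Gamma(k, rate β): mean = k/β, variance = k/β², so CV = 1/√k.
CV = 0.32, hence k = 1/CV² = 9.77.
Then β = k/mean = 9.77/656 = 0.0149.

k ≈ 9.77, β ≈ 0.0149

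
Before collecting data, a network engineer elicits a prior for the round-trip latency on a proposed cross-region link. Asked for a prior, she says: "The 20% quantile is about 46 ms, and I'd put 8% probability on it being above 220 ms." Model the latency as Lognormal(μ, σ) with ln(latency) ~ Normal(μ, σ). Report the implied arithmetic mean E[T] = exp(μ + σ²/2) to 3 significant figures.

If T ~ Lognormal(μ,σ) then ln T ~ Normal(μ,σ), so the p-quantile of ln T is μ + z_p·σ.
ln(46) = 3.829 and ln(220) = 5.394; z_{0.2} = -0.8416, z_{0.92} = 1.405.
σ = (5.394 − 3.829)/(1.405 − (-0.8416)) = 0.697.
μ = 3.829 − (-0.8416)·0.697 = 4.415.
E[T] = exp(μ + σ²/2) = exp(4.415 + 0.2426) = 105 ms.

E[T] ≈ 105 ms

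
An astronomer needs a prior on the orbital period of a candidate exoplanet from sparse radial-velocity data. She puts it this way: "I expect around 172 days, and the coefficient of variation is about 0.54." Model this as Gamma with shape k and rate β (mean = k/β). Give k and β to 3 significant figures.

k ≈ 3.43, β ≈ 0.0199

For Gamma(k, rate β): mean = k/β, variance = k/β², so CV = 1/√k.
CV = 0.54, hence k = 1/CV² = 3.43.
Then β = k/mean = 3.43/172 = 0.0199.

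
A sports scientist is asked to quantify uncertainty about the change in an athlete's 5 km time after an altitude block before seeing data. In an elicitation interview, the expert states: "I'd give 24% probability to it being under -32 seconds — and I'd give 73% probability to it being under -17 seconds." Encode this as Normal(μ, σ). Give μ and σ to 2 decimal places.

μ = -23.97, σ = 11.37

For Normal(μ,σ), the p-quantile is μ + z_p·σ. Here z_{0.24} = -0.7063, z_{0.73} = 0.6128.
So -32 = μ − 0.7063σ and -17 = μ + 0.6128σ.
Subtracting: σ = (-17 − -32)/(0.6128 − (-0.7063)) = 11.37.
Then μ = -32 − (-0.7063)·11.37 = -23.97.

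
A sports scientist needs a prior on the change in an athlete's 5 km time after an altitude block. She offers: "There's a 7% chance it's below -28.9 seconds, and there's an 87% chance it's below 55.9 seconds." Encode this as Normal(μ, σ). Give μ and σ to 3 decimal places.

The p-quantile of Normal(μ,σ) is μ + z_p·σ, with z_{0.07} = -1.476 and z_{0.87} = 1.126.
Eliminate σ: μ = (z₂·x₁ − z₁·x₂)/(z₂ − z₁) = (1.126·-28.9 − (-1.476)·55.9)/2.602 = 19.193.
Then σ = (x₂ − x₁)/(z₂ − z₁) = (55.9 − -28.9)/2.602 = 32.588.

μ = 19.193, σ = 32.588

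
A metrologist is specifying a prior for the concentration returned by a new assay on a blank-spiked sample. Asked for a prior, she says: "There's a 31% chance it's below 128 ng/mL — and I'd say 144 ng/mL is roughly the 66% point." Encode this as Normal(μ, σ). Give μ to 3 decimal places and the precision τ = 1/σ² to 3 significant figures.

The p-quantile of Normal(μ,σ) is μ + z_p·σ, with z_{0.31} = -0.4959 and z_{0.66} = 0.4125.
Eliminate σ: μ = (z₂·x₁ − z₁·x₂)/(z₂ − z₁) = (0.4125·128 − (-0.4959)·144)/0.9083 = 136.734.
Then σ = (x₂ − x₁)/(z₂ − z₁) = (144 − 128)/0.9083 = 17.615.
Precision τ = 1/σ² = 1/17.62² = 0.00322.

μ = 136.734, τ = 0.00322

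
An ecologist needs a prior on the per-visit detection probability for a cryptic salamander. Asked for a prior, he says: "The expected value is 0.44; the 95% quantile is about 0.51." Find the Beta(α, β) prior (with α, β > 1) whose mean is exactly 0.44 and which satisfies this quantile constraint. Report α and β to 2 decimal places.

α ≈ 60.34, β ≈ 76.80

With mean 0.44 fixed, write α = 0.44s, β = 0.56s where s = α+β.
Need P(θ < 0.51) = 0.95 under Beta(0.44s, 0.56s). Normal approximation: (q−m)/√(m(1−m)/s) ≈ z_{0.95} = 1.64, so s ≈ 0.44·0.56·(1.64)²/(0.51−0.44)² = 136.1.
At s = 136.1: P(θ<0.51) ≈ 0.949. Adjusting to match 0.95 gives s ≈ 137.14.
So α = 0.44·137.14 ≈ 60.34, β = 0.56·137.14 ≈ 76.80.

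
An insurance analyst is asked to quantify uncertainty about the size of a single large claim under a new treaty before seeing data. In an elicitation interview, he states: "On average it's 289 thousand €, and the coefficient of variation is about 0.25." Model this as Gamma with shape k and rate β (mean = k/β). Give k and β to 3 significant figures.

k ≈ 16, β ≈ 0.0554

For Gamma(k, rate β): mean = k/β, variance = k/β², so CV = 1/√k.
CV = 0.25, hence k = 1/CV² = 16.
Then β = k/mean = 16/289 = 0.0554.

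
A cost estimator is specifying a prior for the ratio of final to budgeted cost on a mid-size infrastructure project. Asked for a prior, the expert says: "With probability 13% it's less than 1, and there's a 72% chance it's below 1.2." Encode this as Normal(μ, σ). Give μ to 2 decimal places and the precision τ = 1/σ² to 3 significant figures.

μ = 1.13, τ = 73

For Normal(μ,σ), the p-quantile is μ + z_p·σ. Here z_{0.13} = -1.126, z_{0.72} = 0.5828.
So 1 = μ − 1.126σ and 1.2 = μ + 0.5828σ.
Subtracting: σ = (1.2 − 1)/(0.5828 − (-1.126)) = 0.12.
Then μ = 1 − (-1.126)·0.12 = 1.13.
Precision τ = 1/σ² = 1/0.117² = 73.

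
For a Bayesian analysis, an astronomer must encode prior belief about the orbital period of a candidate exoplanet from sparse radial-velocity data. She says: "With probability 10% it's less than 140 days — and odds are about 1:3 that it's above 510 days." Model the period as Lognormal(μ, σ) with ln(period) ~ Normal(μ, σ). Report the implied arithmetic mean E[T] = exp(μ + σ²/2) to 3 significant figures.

If T ~ Lognormal(μ,σ) then ln T ~ Normal(μ,σ), so the p-quantile of ln T is μ + z_p·σ.
ln(140) = 4.942 and ln(510) = 6.234; z_{0.1} = -1.282, z_{0.75} = 0.6745.
σ = (6.234 − 4.942)/(0.6745 − (-1.282)) = 0.661.
μ = 4.942 − (-1.282)·0.661 = 5.789.
E[T] = exp(μ + σ²/2) = exp(5.789 + 0.2184) = 406 days.

E[T] ≈ 406 days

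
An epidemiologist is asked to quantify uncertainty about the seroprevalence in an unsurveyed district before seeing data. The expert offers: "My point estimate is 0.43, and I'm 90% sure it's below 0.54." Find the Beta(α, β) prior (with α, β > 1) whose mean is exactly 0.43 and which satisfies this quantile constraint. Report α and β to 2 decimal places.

α ≈ 14.40, β ≈ 19.08

With mean 0.43 fixed, write α = 0.43s, β = 0.57s where s = α+β.
Need P(θ < 0.54) = 0.9 under Beta(0.43s, 0.57s). Normal approximation: (q−m)/√(m(1−m)/s) ≈ z_{0.9} = 1.28, so s ≈ 0.43·0.57·(1.28)²/(0.54−0.43)² = 33.3.
At s = 33.3: P(θ<0.54) ≈ 0.899. Adjusting to match 0.9 gives s ≈ 33.48.
So α = 0.43·33.48 ≈ 14.40, β = 0.57·33.48 ≈ 19.08.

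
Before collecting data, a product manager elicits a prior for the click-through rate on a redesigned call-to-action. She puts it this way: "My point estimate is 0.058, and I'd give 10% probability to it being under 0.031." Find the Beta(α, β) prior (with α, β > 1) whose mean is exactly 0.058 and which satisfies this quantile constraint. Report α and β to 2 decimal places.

With mean 0.058 fixed, write α = 0.058s, β = 0.942s where s = α+β.
Need P(θ < 0.031) = 0.1 under Beta(0.058s, 0.942s). Normal approximation: (q−m)/√(m(1−m)/s) ≈ z_{0.1} = -1.28, so s ≈ 0.058·0.942·(-1.28)²/(0.031−0.058)² = 123.1.
At s = 123.1: P(θ<0.031) ≈ 0.077. Adjusting to match 0.1 gives s ≈ 103.02.
So α = 0.058·103.02 ≈ 5.97, β = 0.942·103.02 ≈ 97.04.

α ≈ 5.97, β ≈ 97.04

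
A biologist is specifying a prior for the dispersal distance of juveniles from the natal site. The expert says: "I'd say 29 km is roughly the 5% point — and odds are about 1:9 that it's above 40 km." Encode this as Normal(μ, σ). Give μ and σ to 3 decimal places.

μ = 35.183, σ = 3.759

For Normal(μ,σ), the p-quantile is μ + z_p·σ. Here z_{0.05} = -1.645, z_{0.9} = 1.282.
So 29 = μ − 1.645σ and 40 = μ + 1.282σ.
Subtracting: σ = (40 − 29)/(1.282 − (-1.645)) = 3.759.
Then μ = 29 − (-1.645)·3.759 = 35.183.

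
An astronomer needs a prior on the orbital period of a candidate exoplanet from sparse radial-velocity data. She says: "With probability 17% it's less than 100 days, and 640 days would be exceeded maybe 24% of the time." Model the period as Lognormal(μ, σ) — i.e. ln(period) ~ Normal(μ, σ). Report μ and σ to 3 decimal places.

μ ≈ 5.672, σ ≈ 1.118

If T ~ Lognormal(μ,σ) then ln T ~ Normal(μ,σ), so the p-quantile of ln T is μ + z_p·σ.
ln(100) = 4.605 and ln(640) = 6.461; z_{0.17} = -0.9542, z_{0.76} = 0.7063.
σ = (6.461 − 4.605)/(0.7063 − (-0.9542)) = 1.118.
μ = 4.605 − (-0.9542)·1.118 = 5.672.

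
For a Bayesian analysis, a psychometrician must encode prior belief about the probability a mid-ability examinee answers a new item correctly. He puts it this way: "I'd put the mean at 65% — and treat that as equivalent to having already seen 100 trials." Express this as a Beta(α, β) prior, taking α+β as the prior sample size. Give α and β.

Under the effective-sample-size interpretation, Beta(α, β) has prior mean α/(α+β) and prior sample size α+β.
So α+β = 100 and α/(α+β) = 0.65, giving α = 0.65·100 = 65 and β = 100 − 65 = 35.

α = 65, β = 35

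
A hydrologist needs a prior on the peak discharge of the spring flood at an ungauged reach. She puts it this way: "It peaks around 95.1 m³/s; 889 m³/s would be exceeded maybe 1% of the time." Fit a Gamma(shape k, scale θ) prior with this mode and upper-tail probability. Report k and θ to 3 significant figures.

Gamma(k,θ) with k>1 has mode (k−1)θ, so θ = 95.1/(k−1).
Need P(X < 889) = 0.99 with θ tied to k this way. Start at k = 2, θ = 95.1: P(X<889) ≈ 0.999.
Too high — lower k to spread out. Iterating converges to k ≈ 1.64.
Then θ = 95.1/(1.64−1) ≈ 150.

k ≈ 1.64, θ ≈ 150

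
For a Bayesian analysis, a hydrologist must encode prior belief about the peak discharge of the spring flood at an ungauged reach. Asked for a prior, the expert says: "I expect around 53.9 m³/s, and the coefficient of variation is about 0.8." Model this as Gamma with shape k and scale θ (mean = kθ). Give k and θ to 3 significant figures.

k ≈ 1.56, θ ≈ 34.5

For Gamma(k, scale θ): mean = kθ, variance = kθ², so CV = 1/√k.
CV = 0.8, hence k = 1/CV² = 1.56.
Then θ = mean/k = 53.9/1.56 = 34.5.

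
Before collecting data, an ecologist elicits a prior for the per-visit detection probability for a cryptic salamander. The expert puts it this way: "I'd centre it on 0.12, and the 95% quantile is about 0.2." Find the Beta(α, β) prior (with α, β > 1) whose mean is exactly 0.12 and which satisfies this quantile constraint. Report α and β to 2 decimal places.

α ≈ 6.38, β ≈ 46.78

With mean 0.12 fixed, write α = 0.12s, β = 0.88s where s = α+β.
Need P(θ < 0.2) = 0.95 under Beta(0.12s, 0.88s). Normal approximation: (q−m)/√(m(1−m)/s) ≈ z_{0.95} = 1.64, so s ≈ 0.12·0.88·(1.64)²/(0.2−0.12)² = 44.6.
At s = 44.6: P(θ<0.2) ≈ 0.936. Adjusting to match 0.95 gives s ≈ 53.16.
So α = 0.12·53.16 ≈ 6.38, β = 0.88·53.16 ≈ 46.78.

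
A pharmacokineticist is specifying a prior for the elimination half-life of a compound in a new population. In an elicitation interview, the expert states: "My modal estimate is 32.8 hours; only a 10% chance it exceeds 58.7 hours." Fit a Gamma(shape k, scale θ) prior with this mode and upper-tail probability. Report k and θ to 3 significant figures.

Gamma(k,θ) with k>1 has mode (k−1)θ, so θ = 32.8/(k−1).
Need P(X < 58.7) = 0.9 with θ tied to k this way. Start at k = 2, θ = 32.8: P(X<58.7) ≈ 0.534.
Too low — raise k to concentrate. Iterating converges to k ≈ 6.62.
Then θ = 32.8/(6.62−1) ≈ 5.84.

k ≈ 6.62, θ ≈ 5.84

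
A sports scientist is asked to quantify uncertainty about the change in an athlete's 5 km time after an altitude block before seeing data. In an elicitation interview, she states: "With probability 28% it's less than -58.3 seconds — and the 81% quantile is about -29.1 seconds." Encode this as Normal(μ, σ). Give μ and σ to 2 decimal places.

μ = -46.65, σ = 19.99

For Normal(μ,σ), the p-quantile is μ + z_p·σ. Here z_{0.28} = -0.5828, z_{0.81} = 0.8779.
So -58.3 = μ − 0.5828σ and -29.1 = μ + 0.8779σ.
Subtracting: σ = (-29.1 − -58.3)/(0.8779 − (-0.5828)) = 19.99.
Then μ = -58.3 − (-0.5828)·19.99 = -46.65.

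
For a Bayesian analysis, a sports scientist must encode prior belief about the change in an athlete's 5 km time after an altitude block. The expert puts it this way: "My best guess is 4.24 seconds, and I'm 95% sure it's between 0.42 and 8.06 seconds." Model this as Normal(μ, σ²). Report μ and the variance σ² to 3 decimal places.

A symmetric 95% interval runs μ ± z·σ with z = 1.96.
Half-width = 3.82, so σ = 3.82/1.96 = 1.9490 and σ² = 3.799.
μ is the stated best guess, 4.240.

μ = 4.240, σ² = 3.799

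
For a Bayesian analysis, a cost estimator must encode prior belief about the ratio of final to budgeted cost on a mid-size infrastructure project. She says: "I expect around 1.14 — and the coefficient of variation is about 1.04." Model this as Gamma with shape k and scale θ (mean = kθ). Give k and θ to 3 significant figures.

For Gamma(k, scale θ): mean = kθ, variance = kθ², so CV = 1/√k.
CV = 1.04, hence k = 1/CV² = 0.925.
Then θ = mean/k = 1.14/0.925 = 1.23.

k ≈ 0.925, θ ≈ 1.23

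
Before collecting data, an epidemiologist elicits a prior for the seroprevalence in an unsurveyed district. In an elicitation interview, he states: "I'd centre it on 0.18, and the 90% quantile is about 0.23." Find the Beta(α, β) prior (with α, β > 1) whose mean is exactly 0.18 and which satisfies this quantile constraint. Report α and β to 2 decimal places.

With mean 0.18 fixed, write α = 0.18s, β = 0.82s where s = α+β.
Need P(θ < 0.23) = 0.9 under Beta(0.18s, 0.82s). Normal approximation: (q−m)/√(m(1−m)/s) ≈ z_{0.9} = 1.28, so s ≈ 0.18·0.82·(1.28)²/(0.23−0.18)² = 97.0.
At s = 97.0: P(θ<0.23) ≈ 0.895. Adjusting to match 0.9 gives s ≈ 101.35.
So α = 0.18·101.35 ≈ 18.24, β = 0.82·101.35 ≈ 83.10.

α ≈ 18.24, β ≈ 83.10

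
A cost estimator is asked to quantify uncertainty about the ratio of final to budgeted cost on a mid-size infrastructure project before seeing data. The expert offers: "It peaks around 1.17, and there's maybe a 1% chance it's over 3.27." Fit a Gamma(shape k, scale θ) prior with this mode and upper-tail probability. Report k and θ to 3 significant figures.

Gamma(k,θ) with k>1 has mode (k−1)θ, so θ = 1.17/(k−1).
Need P(X < 3.27) = 0.99 with θ tied to k this way. Start at k = 2, θ = 1.17: P(X<3.27) ≈ 0.768.
Too low — raise k to concentrate. Iterating converges to k ≈ 5.33.
Then θ = 1.17/(5.33−1) ≈ 0.27.

k ≈ 5.33, θ ≈ 0.27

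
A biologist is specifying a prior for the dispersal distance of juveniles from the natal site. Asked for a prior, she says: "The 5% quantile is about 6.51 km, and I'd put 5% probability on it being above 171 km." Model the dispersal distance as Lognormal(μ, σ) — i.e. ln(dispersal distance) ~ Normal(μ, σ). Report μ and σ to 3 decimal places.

μ ≈ 3.508, σ ≈ 0.993

If T ~ Lognormal(μ,σ) then ln T ~ Normal(μ,σ), so the p-quantile of ln T is μ + z_p·σ.
ln(6.51) = 1.873 and ln(171) = 5.142; z_{0.05} = -1.645, z_{0.95} = 1.645.
σ = (5.142 − 1.873)/(1.645 − (-1.645)) = 0.993.
μ = 1.873 − (-1.645)·0.993 = 3.508.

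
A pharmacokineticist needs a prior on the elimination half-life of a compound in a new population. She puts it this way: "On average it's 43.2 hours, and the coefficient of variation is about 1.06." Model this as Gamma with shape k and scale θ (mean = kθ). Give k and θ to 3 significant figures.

k ≈ 0.89, θ ≈ 48.5

For Gamma(k, scale θ): mean = kθ, variance = kθ², so CV = 1/√k.
CV = 1.06, hence k = 1/CV² = 0.89.
Then θ = mean/k = 43.2/0.89 = 48.5.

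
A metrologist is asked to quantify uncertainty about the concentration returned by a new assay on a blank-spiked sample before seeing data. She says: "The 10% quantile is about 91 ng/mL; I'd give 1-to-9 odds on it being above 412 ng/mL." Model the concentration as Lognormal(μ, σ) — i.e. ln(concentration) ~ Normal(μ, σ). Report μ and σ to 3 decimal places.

μ ≈ 5.266, σ ≈ 0.589

If T ~ Lognormal(μ,σ) then ln T ~ Normal(μ,σ), so the p-quantile of ln T is μ + z_p·σ.
ln(91) = 4.511 and ln(412) = 6.021; z_{0.1} = -1.282, z_{0.9} = 1.282.
σ = (6.021 − 4.511)/(1.282 − (-1.282)) = 0.589.
μ = 4.511 − (-1.282)·0.589 = 5.266.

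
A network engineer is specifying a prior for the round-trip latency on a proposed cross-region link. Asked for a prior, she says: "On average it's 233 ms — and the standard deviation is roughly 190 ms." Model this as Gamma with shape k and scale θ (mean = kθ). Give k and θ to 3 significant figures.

For Gamma(k, scale θ): mean = kθ, variance = kθ², so CV = 1/√k.
CV = SD/mean = 190/233 = 0.8155, hence k = 1/CV² = 1.5.
Then θ = mean/k = 233/1.5 = 155.

k ≈ 1.5, θ ≈ 155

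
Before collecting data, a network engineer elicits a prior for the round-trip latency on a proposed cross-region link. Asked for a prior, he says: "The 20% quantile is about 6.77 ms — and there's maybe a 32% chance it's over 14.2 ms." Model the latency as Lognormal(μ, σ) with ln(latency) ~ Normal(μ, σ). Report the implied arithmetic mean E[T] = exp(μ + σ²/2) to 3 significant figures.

If T ~ Lognormal(μ,σ) then ln T ~ Normal(μ,σ), so the p-quantile of ln T is μ + z_p·σ.
ln(6.77) = 1.913 and ln(14.2) = 2.653; z_{0.2} = -0.8416, z_{0.68} = 0.4677.
σ = (2.653 − 1.913)/(0.4677 − (-0.8416)) = 0.566.
μ = 1.913 − (-0.8416)·0.566 = 2.389.
E[T] = exp(μ + σ²/2) = exp(2.389 + 0.1600) = 12.8 ms.

E[T] ≈ 12.8 ms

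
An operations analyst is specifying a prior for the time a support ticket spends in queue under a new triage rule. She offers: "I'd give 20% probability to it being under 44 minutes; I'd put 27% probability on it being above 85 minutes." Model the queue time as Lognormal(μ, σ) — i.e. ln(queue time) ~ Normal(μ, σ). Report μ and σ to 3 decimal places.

If T ~ Lognormal(μ,σ) then ln T ~ Normal(μ,σ), so the p-quantile of ln T is μ + z_p·σ.
ln(44) = 3.784 and ln(85) = 4.443; z_{0.2} = -0.8416, z_{0.73} = 0.6128.
σ = (4.443 − 3.784)/(0.6128 − (-0.8416)) = 0.453.
μ = 3.784 − (-0.8416)·0.453 = 4.165.

μ ≈ 4.165, σ ≈ 0.453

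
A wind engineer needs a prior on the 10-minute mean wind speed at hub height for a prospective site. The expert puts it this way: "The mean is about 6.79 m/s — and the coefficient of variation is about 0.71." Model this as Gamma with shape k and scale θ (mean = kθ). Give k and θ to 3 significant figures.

k ≈ 1.98, θ ≈ 3.42

For Gamma(k, scale θ): mean = kθ, variance = kθ², so CV = 1/√k.
CV = 0.71, hence k = 1/CV² = 1.98.
Then θ = mean/k = 6.79/1.98 = 3.42.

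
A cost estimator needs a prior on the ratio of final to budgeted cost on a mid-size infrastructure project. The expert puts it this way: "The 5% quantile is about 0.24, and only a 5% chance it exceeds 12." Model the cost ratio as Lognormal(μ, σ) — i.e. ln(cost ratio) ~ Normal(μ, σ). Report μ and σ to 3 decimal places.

μ ≈ 0.529, σ ≈ 1.189

If T ~ Lognormal(μ,σ) then ln T ~ Normal(μ,σ), so the p-quantile of ln T is μ + z_p·σ.
ln(0.24) = -1.427 and ln(12) = 2.485; z_{0.05} = -1.645, z_{0.95} = 1.645.
σ = (2.485 − -1.427)/(1.645 − (-1.645)) = 1.189.
μ = -1.427 − (-1.645)·1.189 = 0.529.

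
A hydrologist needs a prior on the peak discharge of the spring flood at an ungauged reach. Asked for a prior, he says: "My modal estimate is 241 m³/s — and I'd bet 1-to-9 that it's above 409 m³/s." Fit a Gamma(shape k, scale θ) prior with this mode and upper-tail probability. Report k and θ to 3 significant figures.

Gamma(k,θ) with k>1 has mode (k−1)θ, so θ = 241/(k−1).
Need P(X < 409) = 0.9 with θ tied to k this way. Start at k = 2, θ = 241: P(X<409) ≈ 0.506.
Too low — raise k to concentrate. Iterating converges to k ≈ 7.77.
Then θ = 241/(7.77−1) ≈ 35.6.

k ≈ 7.77, θ ≈ 35.6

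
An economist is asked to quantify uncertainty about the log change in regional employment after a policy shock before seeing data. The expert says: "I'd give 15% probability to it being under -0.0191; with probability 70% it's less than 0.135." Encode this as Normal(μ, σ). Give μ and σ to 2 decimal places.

μ = 0.08, σ = 0.10

For Normal(μ,σ), the p-quantile is μ + z_p·σ. Here z_{0.15} = -1.036, z_{0.7} = 0.5244.
So -0.0191 = μ − 1.036σ and 0.135 = μ + 0.5244σ.
Subtracting: σ = (0.135 − -0.0191)/(0.5244 − (-1.036)) = 0.10.
Then μ = -0.0191 − (-1.036)·0.10 = 0.08.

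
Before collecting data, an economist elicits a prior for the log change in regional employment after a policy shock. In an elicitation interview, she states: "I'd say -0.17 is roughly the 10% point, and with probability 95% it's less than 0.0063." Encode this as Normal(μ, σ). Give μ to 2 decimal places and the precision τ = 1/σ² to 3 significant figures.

The p-quantile of Normal(μ,σ) is μ + z_p·σ, with z_{0.1} = -1.282 and z_{0.95} = 1.645.
Eliminate σ: μ = (z₂·x₁ − z₁·x₂)/(z₂ − z₁) = (1.645·-0.17 − (-1.282)·0.0063)/2.926 = -0.09.
Then σ = (x₂ − x₁)/(z₂ − z₁) = (0.0063 − -0.17)/2.926 = 0.06.
Precision τ = 1/σ² = 1/0.06024² = 276.

μ = -0.09, τ = 276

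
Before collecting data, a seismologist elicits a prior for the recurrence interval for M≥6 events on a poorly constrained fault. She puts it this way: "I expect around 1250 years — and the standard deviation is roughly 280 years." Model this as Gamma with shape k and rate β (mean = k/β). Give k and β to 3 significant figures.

For Gamma(k, rate β): mean = k/β, variance = k/β², so CV = 1/√k.
CV = SD/mean = 280/1250 = 0.224, hence k = 1/CV² = 19.9.
Then β = k/mean = 19.9/1250 = 0.0159.

k ≈ 19.9, β ≈ 0.0159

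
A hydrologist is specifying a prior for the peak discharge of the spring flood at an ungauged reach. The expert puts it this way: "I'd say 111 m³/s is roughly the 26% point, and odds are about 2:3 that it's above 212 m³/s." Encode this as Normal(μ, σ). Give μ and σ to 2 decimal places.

For Normal(μ,σ), the p-quantile is μ + z_p·σ. Here z_{0.26} = -0.6433, z_{0.6} = 0.2533.
So 111 = μ − 0.6433σ and 212 = μ + 0.2533σ.
Subtracting: σ = (212 − 111)/(0.2533 − (-0.6433)) = 112.64.
Then μ = 111 − (-0.6433)·112.64 = 183.46.

μ = 183.46, σ = 112.64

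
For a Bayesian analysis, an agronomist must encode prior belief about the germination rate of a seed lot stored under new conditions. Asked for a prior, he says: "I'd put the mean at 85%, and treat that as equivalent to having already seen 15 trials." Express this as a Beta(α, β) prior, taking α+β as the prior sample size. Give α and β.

Under the effective-sample-size interpretation, Beta(α, β) has prior mean α/(α+β) and prior sample size α+β.
So α+β = 15 and α/(α+β) = 0.85, giving α = 0.85·15 = 12.75 and β = 15 − 12.75 = 2.25.

α = 12.75, β = 2.25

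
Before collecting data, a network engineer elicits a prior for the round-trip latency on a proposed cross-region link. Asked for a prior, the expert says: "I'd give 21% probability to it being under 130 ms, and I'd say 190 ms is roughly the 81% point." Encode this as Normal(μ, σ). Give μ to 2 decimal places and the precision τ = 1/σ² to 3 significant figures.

μ = 158.73, τ = 0.000788

For Normal(μ,σ), the p-quantile is μ + z_p·σ. Here z_{0.21} = -0.8064, z_{0.81} = 0.8779.
So 130 = μ − 0.8064σ and 190 = μ + 0.8779σ.
Subtracting: σ = (190 − 130)/(0.8779 − (-0.8064)) = 35.62.
Then μ = 130 − (-0.8064)·35.62 = 158.73.
Precision τ = 1/σ² = 1/35.62² = 0.000788.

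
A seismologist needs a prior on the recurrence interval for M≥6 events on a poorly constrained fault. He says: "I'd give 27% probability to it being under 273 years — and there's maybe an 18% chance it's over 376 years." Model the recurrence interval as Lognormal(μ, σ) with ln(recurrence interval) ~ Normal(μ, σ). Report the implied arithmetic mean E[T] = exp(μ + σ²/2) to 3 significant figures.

E[T] ≈ 317 years

If T ~ Lognormal(μ,σ) then ln T ~ Normal(μ,σ), so the p-quantile of ln T is μ + z_p·σ.
ln(273) = 5.609 and ln(376) = 5.93; z_{0.27} = -0.6128, z_{0.82} = 0.9154.
σ = (5.93 − 5.609)/(0.9154 − (-0.6128)) = 0.209.
μ = 5.609 − (-0.6128)·0.209 = 5.738.
E[T] = exp(μ + σ²/2) = exp(5.738 + 0.0219) = 317 years.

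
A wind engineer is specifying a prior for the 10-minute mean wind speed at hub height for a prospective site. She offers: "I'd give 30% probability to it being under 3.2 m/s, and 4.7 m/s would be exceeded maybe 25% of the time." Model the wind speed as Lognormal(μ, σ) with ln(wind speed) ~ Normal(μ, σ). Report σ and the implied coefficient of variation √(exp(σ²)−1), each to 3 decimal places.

σ ≈ 0.321, CV ≈ 0.329

If T ~ Lognormal(μ,σ) then ln T ~ Normal(μ,σ), so the p-quantile of ln T is μ + z_p·σ.
ln(3.2) = 1.163 and ln(4.7) = 1.548; z_{0.3} = -0.5244, z_{0.75} = 0.6745.
σ = (1.548 − 1.163)/(0.6745 − (-0.5244)) = 0.321.
μ = 1.163 − (-0.5244)·0.321 = 1.331.
CV = √(exp(σ²)−1) = √(exp(0.1028)−1) = 0.329.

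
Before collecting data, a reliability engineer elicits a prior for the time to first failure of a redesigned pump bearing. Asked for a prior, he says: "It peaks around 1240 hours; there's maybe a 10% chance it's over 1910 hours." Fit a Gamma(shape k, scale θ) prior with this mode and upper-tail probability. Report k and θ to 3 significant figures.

Gamma(k,θ) with k>1 has mode (k−1)θ, so θ = 1240/(k−1).
Need P(X < 1910) = 0.9 with θ tied to k this way. Start at k = 2, θ = 1240: P(X<1910) ≈ 0.456.
Too low — raise k to concentrate. Iterating converges to k ≈ 11.
Then θ = 1240/(11−1) ≈ 124.

k ≈ 11, θ ≈ 124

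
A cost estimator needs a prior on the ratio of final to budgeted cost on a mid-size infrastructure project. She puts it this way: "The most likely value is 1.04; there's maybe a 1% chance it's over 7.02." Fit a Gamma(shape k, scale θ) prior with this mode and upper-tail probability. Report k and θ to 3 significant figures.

Gamma(k,θ) with k>1 has mode (k−1)θ, so θ = 1.04/(k−1).
Need P(X < 7.02) = 0.99 with θ tied to k this way. Start at k = 2, θ = 1.04: P(X<7.02) ≈ 0.991.
Too high — lower k to spread out. Iterating converges to k ≈ 1.98.
Then θ = 1.04/(1.98−1) ≈ 1.06.

k ≈ 1.98, θ ≈ 1.06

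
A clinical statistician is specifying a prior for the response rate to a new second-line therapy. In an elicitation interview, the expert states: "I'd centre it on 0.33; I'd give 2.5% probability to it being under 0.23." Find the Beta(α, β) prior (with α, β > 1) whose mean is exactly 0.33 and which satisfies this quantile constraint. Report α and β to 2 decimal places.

With mean 0.33 fixed, write α = 0.33s, β = 0.67s where s = α+β.
Need P(θ < 0.23) = 0.025 under Beta(0.33s, 0.67s). Normal approximation: (q−m)/√(m(1−m)/s) ≈ z_{0.025} = -1.96, so s ≈ 0.33·0.67·(-1.96)²/(0.23−0.33)² = 84.9.
At s = 84.9: P(θ<0.23) ≈ 0.019. Adjusting to match 0.025 gives s ≈ 76.69.
So α = 0.33·76.69 ≈ 25.31, β = 0.67·76.69 ≈ 51.39.

α ≈ 25.31, β ≈ 51.39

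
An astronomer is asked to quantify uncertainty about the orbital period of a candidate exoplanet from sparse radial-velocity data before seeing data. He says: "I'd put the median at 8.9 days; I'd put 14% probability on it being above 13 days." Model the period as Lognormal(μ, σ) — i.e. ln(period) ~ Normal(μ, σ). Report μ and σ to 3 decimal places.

μ ≈ 2.186, σ ≈ 0.351

If T ~ Lognormal(μ,σ) then ln T ~ Normal(μ,σ), so the p-quantile of ln T is μ + z_p·σ.
ln(8.9) = 2.186 and ln(13) = 2.565; z_{0.5} = 0, z_{0.86} = 1.08.
σ = (2.565 − 2.186)/(1.08 − (0)) = 0.351.
μ = 2.186 − (0)·0.351 = 2.186.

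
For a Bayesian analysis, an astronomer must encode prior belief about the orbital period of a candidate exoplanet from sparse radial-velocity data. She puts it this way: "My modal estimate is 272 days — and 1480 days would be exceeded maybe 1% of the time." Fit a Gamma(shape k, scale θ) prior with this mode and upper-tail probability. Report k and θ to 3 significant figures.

Gamma(k,θ) with k>1 has mode (k−1)θ, so θ = 272/(k−1).
Need P(X < 1480) = 0.99 with θ tied to k this way. Start at k = 2, θ = 272: P(X<1480) ≈ 0.972.
Too low — raise k to concentrate. Iterating converges to k ≈ 2.33.
Then θ = 272/(2.33−1) ≈ 204.

k ≈ 2.33, θ ≈ 204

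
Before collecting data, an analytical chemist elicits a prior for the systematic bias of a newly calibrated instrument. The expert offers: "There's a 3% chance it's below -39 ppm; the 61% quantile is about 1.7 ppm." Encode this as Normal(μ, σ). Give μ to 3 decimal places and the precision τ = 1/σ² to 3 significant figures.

The p-quantile of Normal(μ,σ) is μ + z_p·σ, with z_{0.03} = -1.881 and z_{0.61} = 0.2793.
Eliminate σ: μ = (z₂·x₁ − z₁·x₂)/(z₂ − z₁) = (0.2793·-39 − (-1.881)·1.7)/2.16 = -3.563.
Then σ = (x₂ − x₁)/(z₂ − z₁) = (1.7 − -39)/2.16 = 18.842.
Precision τ = 1/σ² = 1/18.84² = 0.00282.

μ = -3.563, τ = 0.00282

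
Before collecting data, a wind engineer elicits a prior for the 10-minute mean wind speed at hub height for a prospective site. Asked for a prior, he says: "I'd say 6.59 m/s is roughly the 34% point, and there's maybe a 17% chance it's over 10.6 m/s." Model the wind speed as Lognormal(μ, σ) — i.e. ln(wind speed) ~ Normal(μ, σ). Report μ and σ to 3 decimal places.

μ ≈ 2.029, σ ≈ 0.348

If T ~ Lognormal(μ,σ) then ln T ~ Normal(μ,σ), so the p-quantile of ln T is μ + z_p·σ.
ln(6.59) = 1.886 and ln(10.6) = 2.361; z_{0.34} = -0.4125, z_{0.83} = 0.9542.
σ = (2.361 − 1.886)/(0.9542 − (-0.4125)) = 0.348.
μ = 1.886 − (-0.4125)·0.348 = 2.029.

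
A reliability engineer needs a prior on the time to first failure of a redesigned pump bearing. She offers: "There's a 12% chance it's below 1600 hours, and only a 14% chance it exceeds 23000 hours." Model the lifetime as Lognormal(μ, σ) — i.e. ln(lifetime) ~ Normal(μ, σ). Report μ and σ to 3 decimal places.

If T ~ Lognormal(μ,σ) then ln T ~ Normal(μ,σ), so the p-quantile of ln T is μ + z_p·σ.
ln(1600) = 7.378 and ln(23000) = 10.04; z_{0.12} = -1.175, z_{0.86} = 1.08.
σ = (10.04 − 7.378)/(1.08 − (-1.175)) = 1.182.
μ = 7.378 − (-1.175)·1.182 = 8.766.

μ ≈ 8.766, σ ≈ 1.182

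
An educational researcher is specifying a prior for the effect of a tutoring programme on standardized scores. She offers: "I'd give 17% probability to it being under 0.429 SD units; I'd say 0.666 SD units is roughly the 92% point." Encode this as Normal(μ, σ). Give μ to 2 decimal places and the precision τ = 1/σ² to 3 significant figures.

μ = 0.52, τ = 99.1

For Normal(μ,σ), the p-quantile is μ + z_p·σ. Here z_{0.17} = -0.9542, z_{0.92} = 1.405.
So 0.429 = μ − 0.9542σ and 0.666 = μ + 1.405σ.
Subtracting: σ = (0.666 − 0.429)/(1.405 − (-0.9542)) = 0.10.
Then μ = 0.429 − (-0.9542)·0.10 = 0.52.
Precision τ = 1/σ² = 1/0.1005² = 99.1.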